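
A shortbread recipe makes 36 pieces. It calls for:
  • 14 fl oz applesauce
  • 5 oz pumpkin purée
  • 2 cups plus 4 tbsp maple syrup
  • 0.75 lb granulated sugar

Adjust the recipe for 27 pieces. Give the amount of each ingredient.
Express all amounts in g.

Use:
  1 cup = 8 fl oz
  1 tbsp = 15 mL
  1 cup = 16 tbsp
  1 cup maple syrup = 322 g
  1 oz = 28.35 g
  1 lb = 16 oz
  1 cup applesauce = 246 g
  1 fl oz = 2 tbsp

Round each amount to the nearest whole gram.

applesauce: 323 g; pumpkin purée: 106 g; maple syrup: 543 g; granulated sugar: 255 g

Scaling factor: 27/36 = 3/4 = 0.75.
applesauce: 14 fl oz × 3/4 ÷ 8 fl oz/cup × 246 g/cup ≈ 323 g
pumpkin purée: 5 oz × 3/4 × 28.35 g/oz ≈ 106 g
maple syrup: (2 cup + 4 tbsp = 2.25 cup) × 3/4 × 322 g/cup ≈ 543 g
granulated sugar: 0.75 lb × 3/4 × 16 oz/lb × 28.35 g/oz ≈ 255 g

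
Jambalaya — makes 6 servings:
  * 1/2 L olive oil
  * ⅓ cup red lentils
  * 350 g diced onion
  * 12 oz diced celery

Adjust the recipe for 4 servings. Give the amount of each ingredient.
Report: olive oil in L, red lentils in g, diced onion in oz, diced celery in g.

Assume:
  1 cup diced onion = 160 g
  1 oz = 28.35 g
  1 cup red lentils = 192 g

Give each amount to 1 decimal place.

Scaling factor: 4/6 = 2/3.
olive oil: 0.5 L × 2/3 ≈ 0.3 L
red lentils: 1/3 cup × 2/3 × 192 g/cup ≈ 42.7 g
diced onion: 350 g × 2/3 ÷ 28.35 g/oz ≈ 8.2 oz
diced celery: 12 oz × 2/3 × 28.35 g/oz = 226.8 g

olive oil: 0.3 L; red lentils: 42.7 g; diced onion: 8.2 oz; diced celery: 226.8 g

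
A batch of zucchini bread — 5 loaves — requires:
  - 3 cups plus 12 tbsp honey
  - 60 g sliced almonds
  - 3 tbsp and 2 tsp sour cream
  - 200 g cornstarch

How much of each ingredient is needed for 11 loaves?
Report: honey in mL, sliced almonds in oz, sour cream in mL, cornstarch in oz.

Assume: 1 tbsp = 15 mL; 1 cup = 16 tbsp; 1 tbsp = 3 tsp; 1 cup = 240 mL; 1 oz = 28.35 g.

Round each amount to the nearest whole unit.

honey: 1980 mL; sliced almonds: 5 oz; sour cream: 121 mL; cornstarch: 16 oz

Scaling factor: 11/5 = 2.2.
honey: (3 cup + 12 tbsp = 3.75 cup) × 11/5 × 240 mL/cup = 1980 mL
sliced almonds: 60 g × 11/5 ÷ 28.35 g/oz ≈ 5 oz
sour cream: (3 tbsp + 2 tsp = 11/3 tbsp) × 11/5 × 15 mL/tbsp = 121 mL
cornstarch: 200 g × 11/5 ÷ 28.35 g/oz ≈ 16 oz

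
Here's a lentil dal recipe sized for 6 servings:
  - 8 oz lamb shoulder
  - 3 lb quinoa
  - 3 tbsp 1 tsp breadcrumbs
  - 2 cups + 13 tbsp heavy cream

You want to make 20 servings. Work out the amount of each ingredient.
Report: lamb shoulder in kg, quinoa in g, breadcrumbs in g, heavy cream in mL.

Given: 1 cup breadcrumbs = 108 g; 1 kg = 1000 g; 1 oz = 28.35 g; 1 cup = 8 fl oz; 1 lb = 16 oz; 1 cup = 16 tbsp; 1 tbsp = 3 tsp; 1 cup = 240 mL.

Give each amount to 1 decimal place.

lamb shoulder: 0.8 kg; quinoa: 4536.0 g; breadcrumbs: 75.0 g; heavy cream: 2250.0 mL

Scaling factor: 20/6 = 10/3.
lamb shoulder: 8 oz × 10/3 × 28.35 g/oz ÷ 1000 g/kg ≈ 0.8 kg
quinoa: 3 lb × 10/3 × 16 oz/lb × 28.35 g/oz = 4536.0 g
breadcrumbs: (3 tbsp + 1 tsp = 10/3 tbsp) × 10/3 ÷ 16 tbsp/cup × 108 g/cup = 75.0 g
heavy cream: (2 cup + 13 tbsp = 2.8125 cup) × 10/3 × 240 mL/cup = 2250.0 mL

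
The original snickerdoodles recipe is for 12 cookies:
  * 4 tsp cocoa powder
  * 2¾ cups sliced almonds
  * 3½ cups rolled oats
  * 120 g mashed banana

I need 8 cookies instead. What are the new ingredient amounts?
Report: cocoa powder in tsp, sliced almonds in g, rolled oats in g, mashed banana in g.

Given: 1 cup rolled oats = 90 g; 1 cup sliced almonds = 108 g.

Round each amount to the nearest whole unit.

cocoa powder: 3 tsp; sliced almonds: 198 g; rolled oats: 210 g; mashed banana: 80 g

Scaling factor: 8/12 = 2/3.
cocoa powder: 4 tsp × 2/3 ≈ 3 tsp
sliced almonds: 2.75 cup × 2/3 × 108 g/cup = 198 g
rolled oats: 3.5 cup × 2/3 × 90 g/cup = 210 g
mashed banana: 120 g × 2/3 = 80 g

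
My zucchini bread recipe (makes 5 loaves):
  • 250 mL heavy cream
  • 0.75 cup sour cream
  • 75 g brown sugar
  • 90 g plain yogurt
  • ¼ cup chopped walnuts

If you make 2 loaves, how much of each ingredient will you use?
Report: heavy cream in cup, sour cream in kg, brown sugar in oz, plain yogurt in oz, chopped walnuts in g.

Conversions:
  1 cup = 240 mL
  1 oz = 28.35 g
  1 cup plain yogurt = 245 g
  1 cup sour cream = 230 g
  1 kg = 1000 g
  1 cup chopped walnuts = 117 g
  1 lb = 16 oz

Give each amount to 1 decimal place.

heavy cream: 0.4 cup; sour cream: 0.1 kg; brown sugar: 1.1 oz; plain yogurt: 1.3 oz; chopped walnuts: 11.7 g

Scaling factor: 2/5 = 0.4.
heavy cream: 250 mL × 2/5 ÷ 240 mL/cup ≈ 0.4 cup
sour cream: 0.75 cup × 2/5 × 230 g/cup ÷ 1000 g/kg ≈ 0.1 kg
brown sugar: 75 g × 2/5 ÷ 28.35 g/oz ≈ 1.1 oz
plain yogurt: 90 g × 2/5 ÷ 28.35 g/oz ≈ 1.3 oz
chopped walnuts: 0.25 cup × 2/5 × 117 g/cup = 11.7 g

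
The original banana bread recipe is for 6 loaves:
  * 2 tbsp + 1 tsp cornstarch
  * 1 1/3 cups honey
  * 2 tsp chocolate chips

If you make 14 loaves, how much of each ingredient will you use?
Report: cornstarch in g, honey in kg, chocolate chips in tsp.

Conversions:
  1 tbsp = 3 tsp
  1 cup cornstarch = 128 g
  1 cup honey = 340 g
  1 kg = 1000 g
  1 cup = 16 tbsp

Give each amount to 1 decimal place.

cornstarch: 43.6 g; honey: 1.1 kg; chocolate chips: 4.7 tsp

Scaling factor: 14/6 = 7/3.
cornstarch: (2 tbsp + 1 tsp = 7/3 tbsp) × 7/3 ÷ 16 tbsp/cup × 128 g/cup ≈ 43.6 g
honey: 4/3 cup × 7/3 × 340 g/cup ÷ 1000 g/kg ≈ 1.1 kg
chocolate chips: 2 tsp × 7/3 ≈ 4.7 tsp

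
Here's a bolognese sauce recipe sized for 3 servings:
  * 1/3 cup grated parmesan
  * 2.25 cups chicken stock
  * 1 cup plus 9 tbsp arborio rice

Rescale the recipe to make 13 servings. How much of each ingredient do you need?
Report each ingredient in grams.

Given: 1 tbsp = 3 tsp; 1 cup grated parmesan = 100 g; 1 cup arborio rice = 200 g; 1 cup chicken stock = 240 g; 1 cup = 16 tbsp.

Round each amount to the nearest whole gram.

grated parmesan: 144 g; chicken stock: 2340 g; arborio rice: 1354 g

Scaling factor: 13/3.
grated parmesan: 1/3 cup × 13/3 × 100 g/cup ≈ 144 g
chicken stock: 2.25 cup × 13/3 × 240 g/cup = 2340 g
arborio rice: (1 cup + 9 tbsp = 1.5625 cup) × 13/3 × 200 g/cup ≈ 1354 g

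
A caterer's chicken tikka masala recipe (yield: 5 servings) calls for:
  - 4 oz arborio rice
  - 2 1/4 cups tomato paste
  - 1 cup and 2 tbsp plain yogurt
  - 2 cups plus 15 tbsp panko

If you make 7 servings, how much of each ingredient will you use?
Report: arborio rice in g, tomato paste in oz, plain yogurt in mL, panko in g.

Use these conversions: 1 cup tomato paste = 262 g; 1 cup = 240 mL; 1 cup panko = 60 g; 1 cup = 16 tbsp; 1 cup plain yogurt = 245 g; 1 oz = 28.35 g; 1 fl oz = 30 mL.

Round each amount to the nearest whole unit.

Scaling factor: 7/5 = 1.4.
arborio rice: 4 oz × 7/5 × 28.35 g/oz ≈ 159 g
tomato paste: 2.25 cup × 7/5 × 262 g/cup ÷ 28.35 g/oz ≈ 29 oz
plain yogurt: (1 cup + 2 tbsp = 1.125 cup) × 7/5 × 240 mL/cup = 378 mL
panko: (2 cup + 15 tbsp = 2.9375 cup) × 7/5 × 60 g/cup ≈ 247 g

arborio rice: 159 g; tomato paste: 29 oz; plain yogurt: 378 mL; panko: 247 g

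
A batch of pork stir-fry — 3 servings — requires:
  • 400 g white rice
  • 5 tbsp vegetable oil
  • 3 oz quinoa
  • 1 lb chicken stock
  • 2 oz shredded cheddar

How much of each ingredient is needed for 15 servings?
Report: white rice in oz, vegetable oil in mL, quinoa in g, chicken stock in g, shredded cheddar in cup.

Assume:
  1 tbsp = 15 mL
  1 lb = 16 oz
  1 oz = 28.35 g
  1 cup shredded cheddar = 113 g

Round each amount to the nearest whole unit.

Scaling factor: 15/3 = 5.
white rice: 400 g × 5 ÷ 28.35 g/oz ≈ 71 oz
vegetable oil: 5 tbsp × 5 × 15 mL/tbsp = 375 mL
quinoa: 3 oz × 5 × 28.35 g/oz ≈ 425 g
chicken stock: 1 lb × 5 × 16 oz/lb × 28.35 g/oz = 2268 g
shredded cheddar: 2 oz × 5 × 28.35 g/oz ÷ 113 g/cup ≈ 3 cup

white rice: 71 oz; vegetable oil: 375 mL; quinoa: 425 g; chicken stock: 2268 g; shredded cheddar: 3 cup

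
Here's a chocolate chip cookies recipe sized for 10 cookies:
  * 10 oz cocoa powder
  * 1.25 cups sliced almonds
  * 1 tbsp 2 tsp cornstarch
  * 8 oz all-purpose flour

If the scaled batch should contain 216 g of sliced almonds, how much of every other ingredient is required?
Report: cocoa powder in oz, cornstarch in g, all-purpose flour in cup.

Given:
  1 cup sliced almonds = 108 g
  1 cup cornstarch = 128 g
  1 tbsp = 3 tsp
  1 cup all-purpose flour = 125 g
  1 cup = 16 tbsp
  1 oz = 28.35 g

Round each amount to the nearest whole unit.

The original recipe has 135 g of sliced almonds, so the scaling factor is 216 ÷ 135 = 8/5 = 1.6.
cocoa powder: 10 oz × 8/5 = 16 oz
cornstarch: (1 tbsp + 2 tsp = 5/3 tbsp) × 8/5 ÷ 16 tbsp/cup × 128 g/cup ≈ 21 g
all-purpose flour: 8 oz × 8/5 × 28.35 g/oz ÷ 125 g/cup ≈ 3 cup

cocoa powder: 16 oz; cornstarch: 21 g; all-purpose flour: 3 cup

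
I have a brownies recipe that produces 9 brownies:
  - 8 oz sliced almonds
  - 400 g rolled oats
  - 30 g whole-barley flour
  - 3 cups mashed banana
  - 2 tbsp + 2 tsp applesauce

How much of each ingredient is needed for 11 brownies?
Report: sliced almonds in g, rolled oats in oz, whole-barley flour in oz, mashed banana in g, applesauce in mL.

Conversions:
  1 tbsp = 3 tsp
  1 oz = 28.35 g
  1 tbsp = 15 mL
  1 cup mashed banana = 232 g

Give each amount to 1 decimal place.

sliced almonds: 277.2 g; rolled oats: 17.2 oz; whole-barley flour: 1.3 oz; mashed banana: 850.7 g; applesauce: 48.9 mL

Scaling factor: 11/9.
sliced almonds: 8 oz × 11/9 × 28.35 g/oz = 277.2 g
rolled oats: 400 g × 11/9 ÷ 28.35 g/oz ≈ 17.2 oz
whole-barley flour: 30 g × 11/9 ÷ 28.35 g/oz ≈ 1.3 oz
mashed banana: 3 cup × 11/9 × 232 g/cup ≈ 850.7 g
applesauce: (2 tbsp + 2 tsp = 8/3 tbsp) × 11/9 × 15 mL/tbsp ≈ 48.9 mL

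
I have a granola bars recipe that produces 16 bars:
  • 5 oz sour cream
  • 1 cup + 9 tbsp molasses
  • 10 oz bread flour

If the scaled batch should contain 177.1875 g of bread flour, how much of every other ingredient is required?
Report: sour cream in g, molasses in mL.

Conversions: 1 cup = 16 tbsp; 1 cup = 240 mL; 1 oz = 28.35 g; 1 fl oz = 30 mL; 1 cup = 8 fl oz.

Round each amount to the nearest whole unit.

sour cream: 89 g; molasses: 234 mL

The original recipe has 283.5 g of bread flour, so the scaling factor is 177.1875 ÷ 283.5 = 5/8 = 0.625.
sour cream: 5 oz × 5/8 × 28.35 g/oz ≈ 89 g
molasses: (1 cup + 9 tbsp = 1.5625 cup) × 5/8 × 240 mL/cup ≈ 234 mL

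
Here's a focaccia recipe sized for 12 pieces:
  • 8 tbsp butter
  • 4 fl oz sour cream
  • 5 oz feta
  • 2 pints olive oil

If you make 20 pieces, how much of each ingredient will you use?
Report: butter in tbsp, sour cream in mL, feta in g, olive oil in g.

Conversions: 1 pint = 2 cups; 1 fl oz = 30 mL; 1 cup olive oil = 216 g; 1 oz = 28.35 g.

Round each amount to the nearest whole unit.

Scaling factor: 20/12 = 5/3.
butter: 8 tbsp × 5/3 ≈ 13 tbsp
sour cream: 4 fl oz × 5/3 × 30 mL/fl oz = 200 mL
feta: 5 oz × 5/3 × 28.35 g/oz ≈ 236 g
olive oil: 2 pint × 5/3 × 2 cup/pint × 216 g/cup = 1440 g

butter: 13 tbsp; sour cream: 200 mL; feta: 236 g; olive oil: 1440 g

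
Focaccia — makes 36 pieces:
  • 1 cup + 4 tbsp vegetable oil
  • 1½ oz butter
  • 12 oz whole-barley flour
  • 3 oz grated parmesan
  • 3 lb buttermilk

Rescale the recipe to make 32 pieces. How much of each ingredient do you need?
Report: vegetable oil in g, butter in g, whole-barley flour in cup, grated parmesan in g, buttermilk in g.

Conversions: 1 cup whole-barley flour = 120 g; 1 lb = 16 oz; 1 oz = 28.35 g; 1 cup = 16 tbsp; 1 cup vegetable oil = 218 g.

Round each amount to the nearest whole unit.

vegetable oil: 242 g; butter: 38 g; whole-barley flour: 3 cup; grated parmesan: 76 g; buttermilk: 1210 g

Scaling factor: 32/36 = 8/9.
vegetable oil: (1 cup + 4 tbsp = 1.25 cup) × 8/9 × 218 g/cup ≈ 242 g
butter: 1.5 oz × 8/9 × 28.35 g/oz ≈ 38 g
whole-barley flour: 12 oz × 8/9 × 28.35 g/oz ÷ 120 g/cup ≈ 3 cup
grated parmesan: 3 oz × 8/9 × 28.35 g/oz ≈ 76 g
buttermilk: 3 lb × 8/9 × 16 oz/lb × 28.35 g/oz ≈ 1210 g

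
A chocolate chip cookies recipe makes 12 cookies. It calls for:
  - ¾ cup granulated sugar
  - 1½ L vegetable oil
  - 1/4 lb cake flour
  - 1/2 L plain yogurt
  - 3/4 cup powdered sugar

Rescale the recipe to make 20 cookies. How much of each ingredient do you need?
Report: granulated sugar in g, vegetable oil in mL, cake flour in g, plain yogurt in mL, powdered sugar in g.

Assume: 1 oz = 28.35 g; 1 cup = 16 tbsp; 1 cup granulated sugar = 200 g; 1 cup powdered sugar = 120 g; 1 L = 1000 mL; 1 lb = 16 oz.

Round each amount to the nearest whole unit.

granulated sugar: 250 g; vegetable oil: 2500 mL; cake flour: 189 g; plain yogurt: 833 mL; powdered sugar: 150 g

Scaling factor: 20/12 = 5/3.
granulated sugar: 0.75 cup × 5/3 × 200 g/cup = 250 g
vegetable oil: 1.5 L × 5/3 × 1000 mL/L = 2500 mL
cake flour: 0.25 lb × 5/3 × 16 oz/lb × 28.35 g/oz = 189 g
plain yogurt: 0.5 L × 5/3 × 1000 mL/L ≈ 833 mL
powdered sugar: 0.75 cup × 5/3 × 120 g/cup = 150 g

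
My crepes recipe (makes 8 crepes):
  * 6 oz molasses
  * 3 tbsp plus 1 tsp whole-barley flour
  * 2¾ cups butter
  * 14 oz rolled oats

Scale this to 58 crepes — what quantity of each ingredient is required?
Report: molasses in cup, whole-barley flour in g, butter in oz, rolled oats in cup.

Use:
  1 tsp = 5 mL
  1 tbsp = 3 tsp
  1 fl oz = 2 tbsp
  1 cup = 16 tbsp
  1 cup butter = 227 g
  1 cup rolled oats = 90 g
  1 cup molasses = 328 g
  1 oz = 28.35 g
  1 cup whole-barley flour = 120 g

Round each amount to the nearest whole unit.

Scaling factor: 58/8 = 29/4 = 7.25.
molasses: 6 oz × 29/4 × 28.35 g/oz ÷ 328 g/cup ≈ 4 cup
whole-barley flour: (3 tbsp + 1 tsp = 10/3 tbsp) × 29/4 ÷ 16 tbsp/cup × 120 g/cup ≈ 181 g
butter: 2.75 cup × 29/4 × 227 g/cup ÷ 28.35 g/oz ≈ 160 oz
rolled oats: 14 oz × 29/4 × 28.35 g/oz ÷ 90 g/cup ≈ 32 cup

molasses: 4 cup; whole-barley flour: 181 g; butter: 160 oz; rolled oats: 32 cup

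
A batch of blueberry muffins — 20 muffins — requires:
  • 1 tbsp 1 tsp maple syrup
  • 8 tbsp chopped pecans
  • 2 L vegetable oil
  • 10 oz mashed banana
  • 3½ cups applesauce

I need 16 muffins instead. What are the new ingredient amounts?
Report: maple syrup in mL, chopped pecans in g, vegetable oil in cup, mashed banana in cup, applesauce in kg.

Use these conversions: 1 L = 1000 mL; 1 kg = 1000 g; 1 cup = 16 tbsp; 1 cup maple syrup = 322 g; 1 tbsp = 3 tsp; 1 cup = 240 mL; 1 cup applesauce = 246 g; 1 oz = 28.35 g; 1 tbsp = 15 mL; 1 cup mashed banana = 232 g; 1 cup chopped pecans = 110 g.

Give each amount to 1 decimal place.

maple syrup: 16.0 mL; chopped pecans: 44.0 g; vegetable oil: 6.7 cup; mashed banana: 1.0 cup; applesauce: 0.7 kg

Scaling factor: 16/20 = 4/5 = 0.8.
maple syrup: (1 tbsp + 1 tsp = 4/3 tbsp) × 4/5 × 15 mL/tbsp = 16.0 mL
chopped pecans: 8 tbsp × 4/5 ÷ 16 tbsp/cup × 110 g/cup = 44.0 g
vegetable oil: 2 L × 4/5 × 1000 mL/L ÷ 240 mL/cup ≈ 6.7 cup
mashed banana: 10 oz × 4/5 × 28.35 g/oz ÷ 232 g/cup ≈ 1.0 cup
applesauce: 3.5 cup × 4/5 × 246 g/cup ÷ 1000 g/kg ≈ 0.7 kg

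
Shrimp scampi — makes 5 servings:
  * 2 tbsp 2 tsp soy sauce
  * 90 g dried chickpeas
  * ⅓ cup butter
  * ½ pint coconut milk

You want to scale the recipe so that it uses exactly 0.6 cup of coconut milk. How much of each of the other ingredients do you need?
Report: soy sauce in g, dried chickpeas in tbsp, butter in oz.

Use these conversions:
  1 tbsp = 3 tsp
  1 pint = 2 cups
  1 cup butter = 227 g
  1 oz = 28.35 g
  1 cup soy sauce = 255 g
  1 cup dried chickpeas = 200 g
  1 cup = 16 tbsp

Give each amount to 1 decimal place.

soy sauce: 25.5 g; dried chickpeas: 4.3 tbsp; butter: 1.6 oz

The original recipe has 1 cup of coconut milk, so the scaling factor is 0.6 ÷ 1 = 3/5 = 0.6.
soy sauce: (2 tbsp + 2 tsp = 8/3 tbsp) × 3/5 ÷ 16 tbsp/cup × 255 g/cup = 25.5 g
dried chickpeas: 90 g × 3/5 ÷ 200 g/cup × 16 tbsp/cup ≈ 4.3 tbsp
butter: 1/3 cup × 3/5 × 227 g/cup ÷ 28.35 g/oz ≈ 1.6 oz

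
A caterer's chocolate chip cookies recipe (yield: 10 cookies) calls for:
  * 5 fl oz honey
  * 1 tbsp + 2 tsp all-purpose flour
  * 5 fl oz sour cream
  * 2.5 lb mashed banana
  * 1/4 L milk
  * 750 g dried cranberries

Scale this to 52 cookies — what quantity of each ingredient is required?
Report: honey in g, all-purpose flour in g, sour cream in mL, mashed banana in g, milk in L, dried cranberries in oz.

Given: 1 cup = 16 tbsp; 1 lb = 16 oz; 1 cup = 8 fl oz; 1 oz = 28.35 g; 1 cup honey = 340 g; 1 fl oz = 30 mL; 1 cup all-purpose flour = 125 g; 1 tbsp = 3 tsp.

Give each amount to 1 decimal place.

Scaling factor: 52/10 = 26/5 = 5.2.
honey: 5 fl oz × 26/5 ÷ 8 fl oz/cup × 340 g/cup = 1105.0 g
all-purpose flour: (1 tbsp + 2 tsp = 5/3 tbsp) × 26/5 ÷ 16 tbsp/cup × 125 g/cup ≈ 67.7 g
sour cream: 5 fl oz × 26/5 × 30 mL/fl oz = 780.0 mL
mashed banana: 2.5 lb × 26/5 × 16 oz/lb × 28.35 g/oz = 5896.8 g
milk: 0.25 L × 26/5 = 1.3 L
dried cranberries: 750 g × 26/5 ÷ 28.35 g/oz ≈ 137.6 oz

honey: 1105.0 g; all-purpose flour: 67.7 g; sour cream: 780.0 mL; mashed banana: 5896.8 g; milk: 1.3 L; dried cranberries: 137.6 oz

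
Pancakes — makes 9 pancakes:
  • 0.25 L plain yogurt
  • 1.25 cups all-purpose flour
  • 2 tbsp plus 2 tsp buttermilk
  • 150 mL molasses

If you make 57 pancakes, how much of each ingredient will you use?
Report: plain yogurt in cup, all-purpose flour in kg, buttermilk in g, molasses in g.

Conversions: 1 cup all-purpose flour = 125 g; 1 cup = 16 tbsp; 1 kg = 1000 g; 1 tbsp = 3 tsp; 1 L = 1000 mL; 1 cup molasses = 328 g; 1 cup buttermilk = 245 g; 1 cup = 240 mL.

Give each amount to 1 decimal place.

Scaling factor: 57/9 = 19/3.
plain yogurt: 0.25 L × 19/3 × 1000 mL/L ÷ 240 mL/cup ≈ 6.6 cup
all-purpose flour: 1.25 cup × 19/3 × 125 g/cup ÷ 1000 g/kg ≈ 1.0 kg
buttermilk: (2 tbsp + 2 tsp = 8/3 tbsp) × 19/3 ÷ 16 tbsp/cup × 245 g/cup ≈ 258.6 g
molasses: 150 mL × 19/3 ÷ 240 mL/cup × 328 g/cup ≈ 1298.3 g

plain yogurt: 6.6 cup; all-purpose flour: 1.0 kg; buttermilk: 258.6 g; molasses: 1298.3 g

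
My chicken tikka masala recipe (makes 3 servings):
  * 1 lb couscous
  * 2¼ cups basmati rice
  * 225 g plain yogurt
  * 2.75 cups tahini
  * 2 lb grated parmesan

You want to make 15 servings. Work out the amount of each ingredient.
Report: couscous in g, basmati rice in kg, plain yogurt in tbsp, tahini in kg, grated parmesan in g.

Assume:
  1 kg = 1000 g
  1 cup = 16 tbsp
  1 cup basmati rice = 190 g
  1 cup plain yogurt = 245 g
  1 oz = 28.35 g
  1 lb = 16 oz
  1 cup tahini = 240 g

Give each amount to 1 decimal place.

Scaling factor: 15/3 = 5.
couscous: 1 lb × 5 × 16 oz/lb × 28.35 g/oz = 2268.0 g
basmati rice: 2.25 cup × 5 × 190 g/cup ÷ 1000 g/kg ≈ 2.1 kg
plain yogurt: 225 g × 5 ÷ 245 g/cup × 16 tbsp/cup ≈ 73.5 tbsp
tahini: 2.75 cup × 5 × 240 g/cup ÷ 1000 g/kg = 3.3 kg
grated parmesan: 2 lb × 5 × 16 oz/lb × 28.35 g/oz = 4536.0 g

couscous: 2268.0 g; basmati rice: 2.1 kg; plain yogurt: 73.5 tbsp; tahini: 3.3 kg; grated parmesan: 4536.0 g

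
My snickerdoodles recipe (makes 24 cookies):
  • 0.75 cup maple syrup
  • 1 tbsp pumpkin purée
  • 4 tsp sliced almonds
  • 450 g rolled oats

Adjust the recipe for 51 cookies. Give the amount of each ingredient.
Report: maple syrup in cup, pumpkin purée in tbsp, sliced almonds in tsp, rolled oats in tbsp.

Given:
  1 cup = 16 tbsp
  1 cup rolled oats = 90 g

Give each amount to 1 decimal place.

Scaling factor: 51/24 = 17/8 = 2.125.
maple syrup: 0.75 cup × 17/8 ≈ 1.6 cup
pumpkin purée: 1 tbsp × 17/8 ≈ 2.1 tbsp
sliced almonds: 4 tsp × 17/8 = 8.5 tsp
rolled oats: 450 g × 17/8 ÷ 90 g/cup × 16 tbsp/cup = 170.0 tbsp

maple syrup: 1.6 cup; pumpkin purée: 2.1 tbsp; sliced almonds: 8.5 tsp; rolled oats: 170.0 tbsp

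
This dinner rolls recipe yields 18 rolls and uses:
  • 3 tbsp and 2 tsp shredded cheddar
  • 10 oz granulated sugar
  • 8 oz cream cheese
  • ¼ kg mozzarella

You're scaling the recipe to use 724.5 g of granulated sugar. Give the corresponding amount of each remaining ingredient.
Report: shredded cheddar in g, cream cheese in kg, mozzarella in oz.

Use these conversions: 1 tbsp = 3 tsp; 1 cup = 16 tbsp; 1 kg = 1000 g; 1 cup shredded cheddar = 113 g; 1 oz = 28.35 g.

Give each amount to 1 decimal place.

shredded cheddar: 66.2 g; cream cheese: 0.6 kg; mozzarella: 22.5 oz

The original recipe has 283.5 g of granulated sugar, so the scaling factor is 724.5 ÷ 283.5 = 23/9.
shredded cheddar: (3 tbsp + 2 tsp = 11/3 tbsp) × 23/9 ÷ 16 tbsp/cup × 113 g/cup ≈ 66.2 g
cream cheese: 8 oz × 23/9 × 28.35 g/oz ÷ 1000 g/kg ≈ 0.6 kg
mozzarella: 0.25 kg × 23/9 × 1000 g/kg ÷ 28.35 g/oz ≈ 22.5 oz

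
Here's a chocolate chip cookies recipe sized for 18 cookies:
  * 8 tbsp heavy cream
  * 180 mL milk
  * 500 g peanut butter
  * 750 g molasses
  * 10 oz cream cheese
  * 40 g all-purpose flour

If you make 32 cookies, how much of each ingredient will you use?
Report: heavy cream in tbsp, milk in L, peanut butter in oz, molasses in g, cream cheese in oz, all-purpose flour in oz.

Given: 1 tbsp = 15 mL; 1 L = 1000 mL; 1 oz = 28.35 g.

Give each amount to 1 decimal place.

heavy cream: 14.2 tbsp; milk: 0.3 L; peanut butter: 31.4 oz; molasses: 1333.3 g; cream cheese: 17.8 oz; all-purpose flour: 2.5 oz

Scaling factor: 32/18 = 16/9.
heavy cream: 8 tbsp × 16/9 ≈ 14.2 tbsp
milk: 180 mL × 16/9 ÷ 1000 mL/L ≈ 0.3 L
peanut butter: 500 g × 16/9 ÷ 28.35 g/oz ≈ 31.4 oz
molasses: 750 g × 16/9 ≈ 1333.3 g
cream cheese: 10 oz × 16/9 ≈ 17.8 oz
all-purpose flour: 40 g × 16/9 ÷ 28.35 g/oz ≈ 2.5 oz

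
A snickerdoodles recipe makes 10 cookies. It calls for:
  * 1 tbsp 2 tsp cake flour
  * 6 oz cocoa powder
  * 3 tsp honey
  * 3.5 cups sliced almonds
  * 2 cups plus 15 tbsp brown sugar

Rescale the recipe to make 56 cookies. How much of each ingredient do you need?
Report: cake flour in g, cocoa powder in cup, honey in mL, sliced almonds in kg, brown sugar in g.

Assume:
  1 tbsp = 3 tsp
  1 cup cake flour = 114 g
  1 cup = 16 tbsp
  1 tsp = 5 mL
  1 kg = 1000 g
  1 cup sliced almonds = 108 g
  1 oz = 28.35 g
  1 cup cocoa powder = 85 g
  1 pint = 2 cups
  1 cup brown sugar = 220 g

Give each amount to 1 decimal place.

Scaling factor: 56/10 = 28/5 = 5.6.
cake flour: (1 tbsp + 2 tsp = 5/3 tbsp) × 28/5 ÷ 16 tbsp/cup × 114 g/cup = 66.5 g
cocoa powder: 6 oz × 28/5 × 28.35 g/oz ÷ 85 g/cup ≈ 11.2 cup
honey: 3 tsp × 28/5 × 5 mL/tsp = 84.0 mL
sliced almonds: 3.5 cup × 28/5 × 108 g/cup ÷ 1000 g/kg ≈ 2.1 kg
brown sugar: (2 cup + 15 tbsp = 2.9375 cup) × 28/5 × 220 g/cup = 3619.0 g

cake flour: 66.5 g; cocoa powder: 11.2 cup; honey: 84.0 mL; sliced almonds: 2.1 kg; brown sugar: 3619.0 g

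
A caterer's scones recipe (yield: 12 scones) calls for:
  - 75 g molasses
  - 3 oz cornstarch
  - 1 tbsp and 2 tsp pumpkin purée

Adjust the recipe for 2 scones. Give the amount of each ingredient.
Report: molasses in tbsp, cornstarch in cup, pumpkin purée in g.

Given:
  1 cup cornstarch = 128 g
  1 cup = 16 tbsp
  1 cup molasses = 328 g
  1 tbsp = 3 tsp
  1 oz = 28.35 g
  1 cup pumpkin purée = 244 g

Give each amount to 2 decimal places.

Scaling factor: 2/12 = 1/6.
molasses: 75 g × 1/6 ÷ 328 g/cup × 16 tbsp/cup ≈ 0.61 tbsp
cornstarch: 3 oz × 1/6 × 28.35 g/oz ÷ 128 g/cup ≈ 0.11 cup
pumpkin purée: (1 tbsp + 2 tsp = 5/3 tbsp) × 1/6 ÷ 16 tbsp/cup × 244 g/cup ≈ 4.24 g

molasses: 0.61 tbsp; cornstarch: 0.11 cup; pumpkin purée: 4.24 g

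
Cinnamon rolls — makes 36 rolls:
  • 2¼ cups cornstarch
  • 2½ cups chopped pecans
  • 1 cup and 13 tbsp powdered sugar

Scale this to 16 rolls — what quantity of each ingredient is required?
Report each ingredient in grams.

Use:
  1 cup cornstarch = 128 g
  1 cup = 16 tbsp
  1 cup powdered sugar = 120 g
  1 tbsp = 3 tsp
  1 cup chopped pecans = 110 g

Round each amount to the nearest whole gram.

Scaling factor: 16/36 = 4/9.
cornstarch: 2.25 cup × 4/9 × 128 g/cup = 128 g
chopped pecans: 2.5 cup × 4/9 × 110 g/cup ≈ 122 g
powdered sugar: (1 cup + 13 tbsp = 1.8125 cup) × 4/9 × 120 g/cup ≈ 97 g

cornstarch: 128 g; chopped pecans: 122 g; powdered sugar: 97 g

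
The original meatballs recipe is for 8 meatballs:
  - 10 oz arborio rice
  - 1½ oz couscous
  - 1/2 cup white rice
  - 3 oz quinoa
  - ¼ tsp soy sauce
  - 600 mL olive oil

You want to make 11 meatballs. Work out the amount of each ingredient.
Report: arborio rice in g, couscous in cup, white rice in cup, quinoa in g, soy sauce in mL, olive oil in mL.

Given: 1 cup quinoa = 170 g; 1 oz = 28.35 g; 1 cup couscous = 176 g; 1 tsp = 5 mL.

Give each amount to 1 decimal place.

arborio rice: 389.8 g; couscous: 0.3 cup; white rice: 0.7 cup; quinoa: 116.9 g; soy sauce: 1.7 mL; olive oil: 825.0 mL

Scaling factor: 11/8 = 1.375.
arborio rice: 10 oz × 11/8 × 28.35 g/oz ≈ 389.8 g
couscous: 1.5 oz × 11/8 × 28.35 g/oz ÷ 176 g/cup ≈ 0.3 cup
white rice: 0.5 cup × 11/8 ≈ 0.7 cup
quinoa: 3 oz × 11/8 × 28.35 g/oz ≈ 116.9 g
soy sauce: 0.25 tsp × 11/8 × 5 mL/tsp ≈ 1.7 mL
olive oil: 600 mL × 11/8 = 825.0 mL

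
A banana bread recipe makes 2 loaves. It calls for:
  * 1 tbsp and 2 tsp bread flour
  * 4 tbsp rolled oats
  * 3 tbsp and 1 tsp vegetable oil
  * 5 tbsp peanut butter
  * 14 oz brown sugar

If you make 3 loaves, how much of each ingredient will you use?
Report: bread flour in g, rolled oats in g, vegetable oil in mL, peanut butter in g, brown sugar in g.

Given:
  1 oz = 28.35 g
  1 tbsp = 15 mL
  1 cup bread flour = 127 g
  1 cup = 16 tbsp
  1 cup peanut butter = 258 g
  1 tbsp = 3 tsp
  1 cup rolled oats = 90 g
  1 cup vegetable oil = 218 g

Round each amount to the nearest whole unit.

bread flour: 20 g; rolled oats: 34 g; vegetable oil: 75 mL; peanut butter: 121 g; brown sugar: 595 g

Scaling factor: 3/2 = 1.5.
bread flour: (1 tbsp + 2 tsp = 5/3 tbsp) × 3/2 ÷ 16 tbsp/cup × 127 g/cup ≈ 20 g
rolled oats: 4 tbsp × 3/2 ÷ 16 tbsp/cup × 90 g/cup ≈ 34 g
vegetable oil: (3 tbsp + 1 tsp = 10/3 tbsp) × 3/2 × 15 mL/tbsp = 75 mL
peanut butter: 5 tbsp × 3/2 ÷ 16 tbsp/cup × 258 g/cup ≈ 121 g
brown sugar: 14 oz × 3/2 × 28.35 g/oz ≈ 595 g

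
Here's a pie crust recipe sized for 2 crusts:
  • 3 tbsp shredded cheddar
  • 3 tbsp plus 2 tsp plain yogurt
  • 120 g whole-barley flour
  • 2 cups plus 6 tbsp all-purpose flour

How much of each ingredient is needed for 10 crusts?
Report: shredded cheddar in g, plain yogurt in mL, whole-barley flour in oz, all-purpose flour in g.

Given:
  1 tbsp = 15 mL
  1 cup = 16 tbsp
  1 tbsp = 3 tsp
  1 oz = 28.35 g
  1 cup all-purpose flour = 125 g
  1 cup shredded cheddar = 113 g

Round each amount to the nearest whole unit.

Scaling factor: 10/2 = 5.
shredded cheddar: 3 tbsp × 5 ÷ 16 tbsp/cup × 113 g/cup ≈ 106 g
plain yogurt: (3 tbsp + 2 tsp = 11/3 tbsp) × 5 × 15 mL/tbsp = 275 mL
whole-barley flour: 120 g × 5 ÷ 28.35 g/oz ≈ 21 oz
all-purpose flour: (2 cup + 6 tbsp = 2.375 cup) × 5 × 125 g/cup ≈ 1484 g

shredded cheddar: 106 g; plain yogurt: 275 mL; whole-barley flour: 21 oz; all-purpose flour: 1484 g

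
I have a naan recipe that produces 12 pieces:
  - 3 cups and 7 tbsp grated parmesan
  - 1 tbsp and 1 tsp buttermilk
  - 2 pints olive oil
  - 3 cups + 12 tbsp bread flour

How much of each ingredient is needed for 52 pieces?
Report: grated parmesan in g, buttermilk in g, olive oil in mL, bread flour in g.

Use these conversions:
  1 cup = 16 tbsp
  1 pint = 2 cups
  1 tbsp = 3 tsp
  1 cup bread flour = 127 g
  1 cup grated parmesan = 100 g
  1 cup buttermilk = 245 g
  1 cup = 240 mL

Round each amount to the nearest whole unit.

Scaling factor: 52/12 = 13/3.
grated parmesan: (3 cup + 7 tbsp = 3.4375 cup) × 13/3 × 100 g/cup ≈ 1490 g
buttermilk: (1 tbsp + 1 tsp = 4/3 tbsp) × 13/3 ÷ 16 tbsp/cup × 245 g/cup ≈ 88 g
olive oil: 2 pint × 13/3 × 2 cup/pint × 240 mL/cup = 4160 mL
bread flour: (3 cup + 12 tbsp = 3.75 cup) × 13/3 × 127 g/cup ≈ 2064 g

grated parmesan: 1490 g; buttermilk: 88 g; olive oil: 4160 mL; bread flour: 2064 g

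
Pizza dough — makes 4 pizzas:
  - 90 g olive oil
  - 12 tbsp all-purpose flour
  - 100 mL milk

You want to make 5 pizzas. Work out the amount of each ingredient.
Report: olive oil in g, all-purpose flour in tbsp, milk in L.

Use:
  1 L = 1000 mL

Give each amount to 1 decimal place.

olive oil: 112.5 g; all-purpose flour: 15.0 tbsp; milk: 0.1 L

Scaling factor: 5/4 = 1.25.
olive oil: 90 g × 5/4 = 112.5 g
all-purpose flour: 12 tbsp × 5/4 = 15.0 tbsp
milk: 100 mL × 5/4 ÷ 1000 mL/L ≈ 0.1 L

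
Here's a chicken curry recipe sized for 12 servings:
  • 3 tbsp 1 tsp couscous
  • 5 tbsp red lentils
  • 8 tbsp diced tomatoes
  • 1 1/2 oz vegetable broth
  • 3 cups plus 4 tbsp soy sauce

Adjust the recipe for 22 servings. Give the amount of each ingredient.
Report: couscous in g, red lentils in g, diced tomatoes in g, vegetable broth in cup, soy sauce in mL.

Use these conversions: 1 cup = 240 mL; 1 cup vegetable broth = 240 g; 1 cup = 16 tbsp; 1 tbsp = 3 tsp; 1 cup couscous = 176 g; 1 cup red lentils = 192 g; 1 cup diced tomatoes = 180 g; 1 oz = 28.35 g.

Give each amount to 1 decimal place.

couscous: 67.2 g; red lentils: 110.0 g; diced tomatoes: 165.0 g; vegetable broth: 0.3 cup; soy sauce: 1430.0 mL

Scaling factor: 22/12 = 11/6.
couscous: (3 tbsp + 1 tsp = 10/3 tbsp) × 11/6 ÷ 16 tbsp/cup × 176 g/cup ≈ 67.2 g
red lentils: 5 tbsp × 11/6 ÷ 16 tbsp/cup × 192 g/cup = 110.0 g
diced tomatoes: 8 tbsp × 11/6 ÷ 16 tbsp/cup × 180 g/cup = 165.0 g
vegetable broth: 1.5 oz × 11/6 × 28.35 g/oz ÷ 240 g/cup ≈ 0.3 cup
soy sauce: (3 cup + 4 tbsp = 3.25 cup) × 11/6 × 240 mL/cup = 1430.0 mL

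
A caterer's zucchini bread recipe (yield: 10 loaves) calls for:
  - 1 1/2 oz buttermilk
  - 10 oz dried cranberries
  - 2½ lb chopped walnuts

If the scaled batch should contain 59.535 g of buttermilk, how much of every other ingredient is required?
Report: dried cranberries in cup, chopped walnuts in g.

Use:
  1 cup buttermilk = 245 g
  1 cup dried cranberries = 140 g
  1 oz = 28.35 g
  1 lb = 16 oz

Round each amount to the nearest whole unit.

dried cranberries: 3 cup; chopped walnuts: 1588 g

The original recipe has 42.525 g of buttermilk, so the scaling factor is 59.535 ÷ 42.525 = 7/5 = 1.4.
dried cranberries: 10 oz × 7/5 × 28.35 g/oz ÷ 140 g/cup ≈ 3 cup
chopped walnuts: 2.5 lb × 7/5 × 16 oz/lb × 28.35 g/oz ≈ 1588 g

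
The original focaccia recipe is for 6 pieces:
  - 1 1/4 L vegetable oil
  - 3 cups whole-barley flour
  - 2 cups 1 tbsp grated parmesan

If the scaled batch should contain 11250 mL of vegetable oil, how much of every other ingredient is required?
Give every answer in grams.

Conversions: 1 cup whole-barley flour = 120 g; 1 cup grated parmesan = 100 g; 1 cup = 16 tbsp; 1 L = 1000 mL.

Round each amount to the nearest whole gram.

whole-barley flour: 3240 g; grated parmesan: 1856 g

The original recipe has 1250 mL of vegetable oil, so the scaling factor is 11250 ÷ 1250 = 9.
whole-barley flour: 3 cup × 9 × 120 g/cup = 3240 g
grated parmesan: (2 cup + 1 tbsp = 2.0625 cup) × 9 × 100 g/cup ≈ 1856 g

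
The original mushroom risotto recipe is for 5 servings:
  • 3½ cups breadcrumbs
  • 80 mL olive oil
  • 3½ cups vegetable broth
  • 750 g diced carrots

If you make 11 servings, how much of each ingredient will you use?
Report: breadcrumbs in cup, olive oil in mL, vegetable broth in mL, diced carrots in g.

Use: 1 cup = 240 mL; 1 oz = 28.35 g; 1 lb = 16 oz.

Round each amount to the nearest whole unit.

Scaling factor: 11/5 = 2.2.
breadcrumbs: 3.5 cup × 11/5 ≈ 8 cup
olive oil: 80 mL × 11/5 = 176 mL
vegetable broth: 3.5 cup × 11/5 × 240 mL/cup = 1848 mL
diced carrots: 750 g × 11/5 = 1650 g

breadcrumbs: 8 cup; olive oil: 176 mL; vegetable broth: 1848 mL; diced carrots: 1650 g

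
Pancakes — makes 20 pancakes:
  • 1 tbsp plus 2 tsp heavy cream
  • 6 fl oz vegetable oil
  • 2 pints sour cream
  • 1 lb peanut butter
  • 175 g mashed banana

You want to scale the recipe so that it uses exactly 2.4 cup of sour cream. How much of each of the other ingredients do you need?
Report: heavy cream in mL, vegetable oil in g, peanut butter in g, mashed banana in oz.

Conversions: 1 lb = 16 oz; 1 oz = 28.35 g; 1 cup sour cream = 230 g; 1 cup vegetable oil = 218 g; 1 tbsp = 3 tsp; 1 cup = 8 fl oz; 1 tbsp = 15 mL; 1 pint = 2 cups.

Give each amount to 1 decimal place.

heavy cream: 15.0 mL; vegetable oil: 98.1 g; peanut butter: 272.2 g; mashed banana: 3.7 oz

The original recipe has 4 cup of sour cream, so the scaling factor is 2.4 ÷ 4 = 3/5 = 0.6.
heavy cream: (1 tbsp + 2 tsp = 5/3 tbsp) × 3/5 × 15 mL/tbsp = 15.0 mL
vegetable oil: 6 fl oz × 3/5 ÷ 8 fl oz/cup × 218 g/cup = 98.1 g
peanut butter: 1 lb × 3/5 × 16 oz/lb × 28.35 g/oz ≈ 272.2 g
mashed banana: 175 g × 3/5 ÷ 28.35 g/oz ≈ 3.7 oz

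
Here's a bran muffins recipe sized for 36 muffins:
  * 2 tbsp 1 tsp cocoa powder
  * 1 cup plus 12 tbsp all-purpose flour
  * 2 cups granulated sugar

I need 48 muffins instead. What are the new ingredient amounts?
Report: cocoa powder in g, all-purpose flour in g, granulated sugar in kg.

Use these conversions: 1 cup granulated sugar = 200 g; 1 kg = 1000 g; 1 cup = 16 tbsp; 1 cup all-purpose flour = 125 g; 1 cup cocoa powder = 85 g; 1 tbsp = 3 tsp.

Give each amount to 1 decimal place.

cocoa powder: 16.5 g; all-purpose flour: 291.7 g; granulated sugar: 0.5 kg

Scaling factor: 48/36 = 4/3.
cocoa powder: (2 tbsp + 1 tsp = 7/3 tbsp) × 4/3 ÷ 16 tbsp/cup × 85 g/cup ≈ 16.5 g
all-purpose flour: (1 cup + 12 tbsp = 1.75 cup) × 4/3 × 125 g/cup ≈ 291.7 g
granulated sugar: 2 cup × 4/3 × 200 g/cup ÷ 1000 g/kg ≈ 0.5 kg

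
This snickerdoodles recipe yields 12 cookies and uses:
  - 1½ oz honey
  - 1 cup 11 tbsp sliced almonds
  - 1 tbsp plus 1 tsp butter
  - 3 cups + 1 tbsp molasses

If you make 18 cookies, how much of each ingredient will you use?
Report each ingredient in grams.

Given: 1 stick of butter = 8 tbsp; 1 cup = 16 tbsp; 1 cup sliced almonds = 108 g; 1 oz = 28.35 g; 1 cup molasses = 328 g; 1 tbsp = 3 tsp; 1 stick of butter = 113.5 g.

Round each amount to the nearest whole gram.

honey: 64 g; sliced almonds: 273 g; butter: 28 g; molasses: 1507 g

Scaling factor: 18/12 = 3/2 = 1.5.
honey: 1.5 oz × 3/2 × 28.35 g/oz ≈ 64 g
sliced almonds: (1 cup + 11 tbsp = 1.6875 cup) × 3/2 × 108 g/cup ≈ 273 g
butter: (1 tbsp + 1 tsp = 4/3 tbsp) × 3/2 ÷ 8 tbsp/stick × 113.5 g/stick ≈ 28 g
molasses: (3 cup + 1 tbsp = 3.0625 cup) × 3/2 × 328 g/cup ≈ 1507 g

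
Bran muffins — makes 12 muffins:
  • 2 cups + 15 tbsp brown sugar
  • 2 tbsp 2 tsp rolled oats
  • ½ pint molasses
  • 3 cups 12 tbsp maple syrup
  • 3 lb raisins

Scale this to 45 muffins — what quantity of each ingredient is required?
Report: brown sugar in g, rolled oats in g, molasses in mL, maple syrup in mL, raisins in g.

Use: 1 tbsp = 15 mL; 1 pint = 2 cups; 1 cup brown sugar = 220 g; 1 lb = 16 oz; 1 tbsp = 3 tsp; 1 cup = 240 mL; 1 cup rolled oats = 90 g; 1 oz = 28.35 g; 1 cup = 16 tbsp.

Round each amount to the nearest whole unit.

Scaling factor: 45/12 = 15/4 = 3.75.
brown sugar: (2 cup + 15 tbsp = 2.9375 cup) × 15/4 × 220 g/cup ≈ 2423 g
rolled oats: (2 tbsp + 2 tsp = 8/3 tbsp) × 15/4 ÷ 16 tbsp/cup × 90 g/cup ≈ 56 g
molasses: 0.5 pint × 15/4 × 2 cup/pint × 240 mL/cup = 900 mL
maple syrup: (3 cup + 12 tbsp = 3.75 cup) × 15/4 × 240 mL/cup = 3375 mL
raisins: 3 lb × 15/4 × 16 oz/lb × 28.35 g/oz = 5103 g

brown sugar: 2423 g; rolled oats: 56 g; molasses: 900 mL; maple syrup: 3375 mL; raisins: 5103 g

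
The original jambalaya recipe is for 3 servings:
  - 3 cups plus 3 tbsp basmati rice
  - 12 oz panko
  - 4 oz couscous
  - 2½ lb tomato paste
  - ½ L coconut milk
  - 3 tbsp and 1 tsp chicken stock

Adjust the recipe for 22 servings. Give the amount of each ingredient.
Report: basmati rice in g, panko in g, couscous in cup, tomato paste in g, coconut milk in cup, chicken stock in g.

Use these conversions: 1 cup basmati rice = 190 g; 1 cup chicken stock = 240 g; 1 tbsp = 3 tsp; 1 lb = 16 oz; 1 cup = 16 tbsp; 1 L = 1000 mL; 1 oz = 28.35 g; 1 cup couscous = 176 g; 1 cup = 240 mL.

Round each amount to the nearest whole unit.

basmati rice: 4441 g; panko: 2495 g; couscous: 5 cup; tomato paste: 8316 g; coconut milk: 15 cup; chicken stock: 367 g

Scaling factor: 22/3.
basmati rice: (3 cup + 3 tbsp = 3.1875 cup) × 22/3 × 190 g/cup ≈ 4441 g
panko: 12 oz × 22/3 × 28.35 g/oz ≈ 2495 g
couscous: 4 oz × 22/3 × 28.35 g/oz ÷ 176 g/cup ≈ 5 cup
tomato paste: 2.5 lb × 22/3 × 16 oz/lb × 28.35 g/oz = 8316 g
coconut milk: 0.5 L × 22/3 × 1000 mL/L ÷ 240 mL/cup ≈ 15 cup
chicken stock: (3 tbsp + 1 tsp = 10/3 tbsp) × 22/3 ÷ 16 tbsp/cup × 240 g/cup ≈ 367 g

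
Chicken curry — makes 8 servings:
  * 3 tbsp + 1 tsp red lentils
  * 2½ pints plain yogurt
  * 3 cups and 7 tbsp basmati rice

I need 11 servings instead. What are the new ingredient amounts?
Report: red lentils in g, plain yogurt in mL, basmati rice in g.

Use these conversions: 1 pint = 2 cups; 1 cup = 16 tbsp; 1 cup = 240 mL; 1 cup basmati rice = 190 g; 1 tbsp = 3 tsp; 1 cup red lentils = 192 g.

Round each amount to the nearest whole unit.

Scaling factor: 11/8 = 1.375.
red lentils: (3 tbsp + 1 tsp = 10/3 tbsp) × 11/8 ÷ 16 tbsp/cup × 192 g/cup = 55 g
plain yogurt: 2.5 pint × 11/8 × 2 cup/pint × 240 mL/cup = 1650 mL
basmati rice: (3 cup + 7 tbsp = 3.4375 cup) × 11/8 × 190 g/cup ≈ 898 g

red lentils: 55 g; plain yogurt: 1650 mL; basmati rice: 898 g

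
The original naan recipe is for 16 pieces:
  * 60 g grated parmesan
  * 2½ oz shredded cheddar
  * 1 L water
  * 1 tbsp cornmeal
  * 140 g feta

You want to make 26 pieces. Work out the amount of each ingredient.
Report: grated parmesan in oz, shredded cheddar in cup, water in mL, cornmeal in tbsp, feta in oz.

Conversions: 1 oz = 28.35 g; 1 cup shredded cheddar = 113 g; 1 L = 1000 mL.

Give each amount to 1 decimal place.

grated parmesan: 3.4 oz; shredded cheddar: 1.0 cup; water: 1625.0 mL; cornmeal: 1.6 tbsp; feta: 8.0 oz

Scaling factor: 26/16 = 13/8 = 1.625.
grated parmesan: 60 g × 13/8 ÷ 28.35 g/oz ≈ 3.4 oz
shredded cheddar: 2.5 oz × 13/8 × 28.35 g/oz ÷ 113 g/cup ≈ 1.0 cup
water: 1 L × 13/8 × 1000 mL/L = 1625.0 mL
cornmeal: 1 tbsp × 13/8 ≈ 1.6 tbsp
feta: 140 g × 13/8 ÷ 28.35 g/oz ≈ 8.0 oz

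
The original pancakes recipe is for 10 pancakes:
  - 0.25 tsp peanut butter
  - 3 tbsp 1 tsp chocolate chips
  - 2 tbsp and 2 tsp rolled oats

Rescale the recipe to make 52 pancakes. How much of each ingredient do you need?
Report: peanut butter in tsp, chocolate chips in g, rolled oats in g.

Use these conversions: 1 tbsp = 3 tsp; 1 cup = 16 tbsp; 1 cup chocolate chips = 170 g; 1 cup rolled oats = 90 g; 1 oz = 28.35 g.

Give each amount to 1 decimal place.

Scaling factor: 52/10 = 26/5 = 5.2.
peanut butter: 0.25 tsp × 26/5 = 1.3 tsp
chocolate chips: (3 tbsp + 1 tsp = 10/3 tbsp) × 26/5 ÷ 16 tbsp/cup × 170 g/cup ≈ 184.2 g
rolled oats: (2 tbsp + 2 tsp = 8/3 tbsp) × 26/5 ÷ 16 tbsp/cup × 90 g/cup = 78.0 g

peanut butter: 1.3 tsp; chocolate chips: 184.2 g; rolled oats: 78.0 g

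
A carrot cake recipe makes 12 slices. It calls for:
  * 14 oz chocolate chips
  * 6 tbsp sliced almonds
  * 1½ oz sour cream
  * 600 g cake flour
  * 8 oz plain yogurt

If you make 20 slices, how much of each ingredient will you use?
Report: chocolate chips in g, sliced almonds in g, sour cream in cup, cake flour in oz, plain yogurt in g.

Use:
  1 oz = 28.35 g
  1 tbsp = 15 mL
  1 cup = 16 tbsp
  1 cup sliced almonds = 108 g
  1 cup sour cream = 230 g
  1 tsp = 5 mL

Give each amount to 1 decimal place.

chocolate chips: 661.5 g; sliced almonds: 67.5 g; sour cream: 0.3 cup; cake flour: 35.3 oz; plain yogurt: 378.0 g

Scaling factor: 20/12 = 5/3.
chocolate chips: 14 oz × 5/3 × 28.35 g/oz = 661.5 g
sliced almonds: 6 tbsp × 5/3 ÷ 16 tbsp/cup × 108 g/cup = 67.5 g
sour cream: 1.5 oz × 5/3 × 28.35 g/oz ÷ 230 g/cup ≈ 0.3 cup
cake flour: 600 g × 5/3 ÷ 28.35 g/oz ≈ 35.3 oz
plain yogurt: 8 oz × 5/3 × 28.35 g/oz = 378.0 g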